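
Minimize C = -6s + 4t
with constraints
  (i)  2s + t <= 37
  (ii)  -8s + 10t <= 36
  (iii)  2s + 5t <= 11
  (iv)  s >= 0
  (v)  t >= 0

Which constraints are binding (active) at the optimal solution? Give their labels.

(iii) and (v)

Corner points and C = -6s + 4t:
  (0, 11/5) → C = 44/5
  (11/2, 0) → C = -33
  (0, 0) → C = 0

The minimum is at (11/2, 0). Substituting into each constraint, equality holds for (iii) and (v); the remaining constraints have slack.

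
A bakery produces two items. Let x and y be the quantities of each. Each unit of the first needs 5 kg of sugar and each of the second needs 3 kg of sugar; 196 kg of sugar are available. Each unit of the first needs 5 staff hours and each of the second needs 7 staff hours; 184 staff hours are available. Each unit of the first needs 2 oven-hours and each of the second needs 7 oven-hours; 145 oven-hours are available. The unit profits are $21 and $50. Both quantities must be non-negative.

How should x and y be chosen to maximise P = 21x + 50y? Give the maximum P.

Vertices and P = 21x + 50y:
  (0, 0) → P = 0
  (0, 145/7) → P = 7250/7
  (184/5, 0) → P = 3864/5
  (13, 17) → P = 1123

x = 13, y = 17, maximum P = 1123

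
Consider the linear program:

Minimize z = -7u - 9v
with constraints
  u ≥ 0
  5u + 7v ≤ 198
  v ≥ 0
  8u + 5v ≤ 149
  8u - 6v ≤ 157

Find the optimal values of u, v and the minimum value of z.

At the optimal vertex, 5u + 7v = 198 and 8u + 5v = 149.
Solving simultaneously gives u = 53/31, v = 839/31.

u = 53/31, v = 839/31, minimum z = -7922/31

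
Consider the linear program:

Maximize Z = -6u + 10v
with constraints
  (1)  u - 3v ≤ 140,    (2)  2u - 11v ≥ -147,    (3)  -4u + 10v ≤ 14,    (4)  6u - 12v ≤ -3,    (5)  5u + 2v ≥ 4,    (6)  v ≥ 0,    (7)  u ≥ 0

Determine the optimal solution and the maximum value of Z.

u = 6/29, v = 43/29, maximum Z = 394/29

Corner points and Z = -6u + 10v:
  (23/2, 6) → Z = -9
  (6/29, 43/29) → Z = 394/29
  (7/12, 13/24) → Z = 23/12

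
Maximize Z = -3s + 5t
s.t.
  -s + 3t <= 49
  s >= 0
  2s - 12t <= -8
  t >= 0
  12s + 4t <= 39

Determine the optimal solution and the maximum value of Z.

At the optimal vertex, s = 0 and 12s + 4t = 39.
Solving simultaneously gives s = 0, t = 39/4.

s = 0, t = 39/4, maximum Z = 195/4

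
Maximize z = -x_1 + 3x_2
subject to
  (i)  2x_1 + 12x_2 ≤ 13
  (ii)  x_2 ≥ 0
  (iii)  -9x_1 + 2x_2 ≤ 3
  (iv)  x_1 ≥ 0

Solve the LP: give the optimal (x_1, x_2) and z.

Feasible corners and z = -x_1 + 3x_2:
  (13/2, 0) → z = -13/2
  (0, 13/12) → z = 13/4
  (0, 0) → z = 0

x_1 = 0, x_2 = 13/12, maximum z = 13/4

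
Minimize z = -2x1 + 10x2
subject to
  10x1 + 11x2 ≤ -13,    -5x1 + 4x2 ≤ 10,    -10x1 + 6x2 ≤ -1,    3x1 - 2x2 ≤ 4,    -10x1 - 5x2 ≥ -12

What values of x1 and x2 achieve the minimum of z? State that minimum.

x1 = -11, x2 = -37/2, minimum z = -163

Extreme points and z = -2x1 + 10x2:
  (-67/170, -14/17) → z = -633/85
  (18/53, -79/53) → z = -826/53
  (-11, -37/2) → z = -163

The binding constraints are -10x1 + 6x2 = -1 and 3x1 - 2x2 = 4.
Solving simultaneously gives x1 = -11, x2 = -37/2.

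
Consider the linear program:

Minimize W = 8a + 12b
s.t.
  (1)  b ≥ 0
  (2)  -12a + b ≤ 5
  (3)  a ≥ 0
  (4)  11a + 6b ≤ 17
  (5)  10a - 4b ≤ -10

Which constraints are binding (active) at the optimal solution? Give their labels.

(3) and (5)

Extreme points and W = 8a + 12b:
  (0, 17/6) → W = 34
  (0, 5/2) → W = 30
  (1/13, 35/13) → W = 428/13

The minimum is at (0, 5/2). Substituting into each constraint, equality holds for (3) and (5); the remaining constraints have slack.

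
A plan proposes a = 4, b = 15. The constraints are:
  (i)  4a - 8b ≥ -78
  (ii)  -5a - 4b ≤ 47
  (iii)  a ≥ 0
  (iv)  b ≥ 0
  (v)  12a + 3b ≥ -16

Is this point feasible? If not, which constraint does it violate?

not feasible — violates (i)

Constraint (i): 4a - 8b = -104, which is not ≥ -78. All other constraints are satisfied.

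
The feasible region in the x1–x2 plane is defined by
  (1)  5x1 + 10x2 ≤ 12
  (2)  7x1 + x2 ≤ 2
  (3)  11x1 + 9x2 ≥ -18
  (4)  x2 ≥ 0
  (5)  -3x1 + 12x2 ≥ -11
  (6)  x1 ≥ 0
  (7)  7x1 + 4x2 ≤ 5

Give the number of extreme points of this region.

5

The feasible vertices (each the meet of two boundaries and inside every other half-plane) are:
  (0, 6/5)
  (1/25, 59/50)
  (2/7, 0)
  (1/7, 1)
  (0, 0)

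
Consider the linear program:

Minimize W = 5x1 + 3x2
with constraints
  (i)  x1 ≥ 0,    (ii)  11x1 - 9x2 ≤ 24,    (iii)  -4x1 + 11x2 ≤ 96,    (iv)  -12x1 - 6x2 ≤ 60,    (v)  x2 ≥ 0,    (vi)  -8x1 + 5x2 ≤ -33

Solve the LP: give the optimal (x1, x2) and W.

x1 = 177/17, x2 = 171/17, minimum W = 1398/17

At the optimal vertex, 11x1 - 9x2 = 24 and -8x1 + 5x2 = -33.
Solving simultaneously gives x1 = 177/17, x2 = 171/17.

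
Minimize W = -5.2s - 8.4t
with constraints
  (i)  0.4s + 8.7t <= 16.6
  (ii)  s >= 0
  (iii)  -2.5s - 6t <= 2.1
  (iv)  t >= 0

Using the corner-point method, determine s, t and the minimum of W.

s = 41.5, t = 0, minimum W = -215.8

Feasible corners and W = -5.2s - 8.4t:
  (0, 166/87) → W = -2324/145
  (83/2, 0) → W = -1079/5
  (0, 0) → W = 0

The optimum lies where 0.4s + 8.7t = 16.6 and t = 0.
Solving simultaneously gives s = 83/2, t = 0.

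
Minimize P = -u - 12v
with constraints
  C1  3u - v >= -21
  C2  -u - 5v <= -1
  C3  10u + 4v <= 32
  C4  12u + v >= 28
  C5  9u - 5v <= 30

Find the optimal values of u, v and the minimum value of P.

u = 40/19, v = 52/19, minimum P = -664/19

Feasible corners and P = -u - 12v:
  (139/59, -16/59) → P = 53/59
  (31/10, -21/50) → P = 97/50
  (40/19, 52/19) → P = -664/19
  (140/43, -6/43) → P = -68/43

At the optimal vertex, 10u + 4v = 32 and 12u + v = 28.
Solving simultaneously gives u = 40/19, v = 52/19.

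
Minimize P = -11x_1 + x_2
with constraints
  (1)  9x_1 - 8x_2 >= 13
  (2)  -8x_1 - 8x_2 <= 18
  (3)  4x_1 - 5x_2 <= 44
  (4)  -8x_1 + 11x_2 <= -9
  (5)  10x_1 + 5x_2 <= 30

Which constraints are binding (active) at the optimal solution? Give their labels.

Extreme points and P = -11x_1 + x_2:
  (-5/17, -133/68) → P = 87/68
  (71/35, 23/35) → P = -758/35
  (131/36, -53/9) → P = -551/12
  (37/7, -32/7) → P = -439/7
  (5/2, 1) → P = -53/2

The minimum is at (37/7, -32/7). Substituting into each constraint, equality holds for (3) and (5); the remaining constraints have slack.

(3) and (5)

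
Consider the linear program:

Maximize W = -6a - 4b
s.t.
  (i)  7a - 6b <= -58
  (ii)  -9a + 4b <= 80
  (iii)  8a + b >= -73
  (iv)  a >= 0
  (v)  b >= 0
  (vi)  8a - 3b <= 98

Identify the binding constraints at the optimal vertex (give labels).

Corner points and W = -6a - 4b:
  (0, 29/3) → W = -116/3
  (254/9, 1150/27) → W = -9172/27
  (0, 20) → W = -80
  (632/5, 1522/5) → W = -1976

The maximum is at (0, 29/3). Substituting into each constraint, equality holds for (i) and (iv); the remaining constraints have slack.

(i) and (iv)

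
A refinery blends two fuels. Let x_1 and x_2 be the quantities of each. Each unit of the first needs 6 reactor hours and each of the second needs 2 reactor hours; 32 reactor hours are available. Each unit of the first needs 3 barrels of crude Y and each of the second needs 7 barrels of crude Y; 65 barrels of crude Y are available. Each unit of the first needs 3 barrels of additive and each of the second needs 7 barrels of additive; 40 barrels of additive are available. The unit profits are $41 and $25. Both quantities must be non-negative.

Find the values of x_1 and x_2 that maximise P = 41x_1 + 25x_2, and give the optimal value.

x_1 = 4, x_2 = 4, maximum P = 264

Feasible corners and P = 41x_1 + 25x_2:
  (0, 0) → P = 0
  (0, 40/7) → P = 1000/7
  (16/3, 0) → P = 656/3
  (4, 4) → P = 264

The binding constraints are 6x_1 + 2x_2 = 32 and 3x_1 + 7x_2 = 40.
Solving simultaneously gives x_1 = 4, x_2 = 4.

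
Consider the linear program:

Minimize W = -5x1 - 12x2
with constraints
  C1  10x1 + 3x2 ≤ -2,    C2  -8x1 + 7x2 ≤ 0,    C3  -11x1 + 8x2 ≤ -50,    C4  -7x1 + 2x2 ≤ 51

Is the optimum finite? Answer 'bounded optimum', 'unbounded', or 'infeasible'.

Corner points and W = -5x1 - 12x2:
  (134/113, -522/113) → W = 5594/113
  (-254/17, -911/34) → W = 6736/17
The feasible region has finitely many vertices and no improving ray; the minimum is 5594/113 at (134/113, -522/113).

bounded optimum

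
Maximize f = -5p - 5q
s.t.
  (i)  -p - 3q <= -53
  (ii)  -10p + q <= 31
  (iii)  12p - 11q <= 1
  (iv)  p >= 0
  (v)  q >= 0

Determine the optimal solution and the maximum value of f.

Vertices and f = -5p - 5q:
  (586/47, 635/47) → f = -6105/47
  (0, 53/3) → f = -265/3
  (0, 31) → f = -155
The feasible region is unbounded (it extends along (11, 12), (1, 10)), but f strictly decreases along every unbounded feasible direction, so there is no improving ray and the maximum is attained at a vertex.

p = 0, q = 53/3, maximum f = -265/3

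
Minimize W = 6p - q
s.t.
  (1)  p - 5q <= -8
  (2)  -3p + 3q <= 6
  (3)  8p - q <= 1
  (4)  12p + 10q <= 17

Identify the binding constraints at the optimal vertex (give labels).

Extreme points and W = 6p - q:
  (-1/2, 3/2) → W = -9/2
  (1/14, 113/70) → W = -83/70
  (-3/22, 41/22) → W = -59/22

The minimum is at (-1/2, 3/2). Substituting into each constraint, equality holds for (1) and (2); the remaining constraints have slack.

(1) and (2)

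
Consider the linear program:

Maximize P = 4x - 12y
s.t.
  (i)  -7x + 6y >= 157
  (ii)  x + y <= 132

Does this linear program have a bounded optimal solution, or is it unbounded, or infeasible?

unbounded

From the feasible point (635/13, 1081/13), moving in the direction (-6, -7) keeps every constraint satisfied while P increases without bound.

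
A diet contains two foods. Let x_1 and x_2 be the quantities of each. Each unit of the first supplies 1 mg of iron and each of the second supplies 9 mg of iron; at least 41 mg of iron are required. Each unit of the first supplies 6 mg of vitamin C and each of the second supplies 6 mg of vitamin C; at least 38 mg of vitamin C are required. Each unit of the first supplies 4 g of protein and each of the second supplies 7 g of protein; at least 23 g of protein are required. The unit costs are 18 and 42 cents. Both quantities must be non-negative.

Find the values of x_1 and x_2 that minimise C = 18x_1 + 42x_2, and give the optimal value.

Feasible corners and C = 18x_1 + 42x_2:
  (0, 19/3) → C = 266
  (41, 0) → C = 738
  (2, 13/3) → C = 218
The feasible region is unbounded (it extends along (0, 1), (1, 0)), but C strictly increases along every unbounded feasible direction, so there is no improving ray and the minimum is attained at a vertex.

x_1 = 2, x_2 = 13/3, minimum C = 218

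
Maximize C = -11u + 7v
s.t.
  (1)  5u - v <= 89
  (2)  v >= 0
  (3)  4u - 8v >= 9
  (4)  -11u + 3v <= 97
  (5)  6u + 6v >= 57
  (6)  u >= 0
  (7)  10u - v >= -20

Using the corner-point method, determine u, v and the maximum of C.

u = 85/12, v = 29/12, maximum C = -61

Vertices and C = -11u + 7v:
  (89/5, 0) → C = -979/5
  (703/36, 311/36) → C = -463/3
  (19/2, 0) → C = -209/2
  (85/12, 29/12) → C = -61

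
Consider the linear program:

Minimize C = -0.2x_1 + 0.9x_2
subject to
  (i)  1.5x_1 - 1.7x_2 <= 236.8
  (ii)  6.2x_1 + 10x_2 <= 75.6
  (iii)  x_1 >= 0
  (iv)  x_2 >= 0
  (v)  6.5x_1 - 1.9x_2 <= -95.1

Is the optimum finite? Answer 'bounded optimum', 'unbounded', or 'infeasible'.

The boundaries 6.2x_1 + 10x_2 = 75.6 and x_1 = 0 meet at (0, 7.56), but that point violates 6.5x_1 - 1.9x_2 ≤ -95.1. Every candidate vertex is excluded by some other constraint, so the feasible region is empty.

infeasible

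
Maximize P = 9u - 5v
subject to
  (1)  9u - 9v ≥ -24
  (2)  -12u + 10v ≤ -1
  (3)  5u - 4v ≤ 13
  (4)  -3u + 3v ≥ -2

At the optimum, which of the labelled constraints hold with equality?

Corner points and P = 9u - 5v:
  (83/6, 33/2) → P = 42
  (71/3, 79/3) → P = 244/3
  (-17/6, -7/2) → P = -8
  (31/3, 29/3) → P = 134/3

The maximum is at (71/3, 79/3). Substituting into each constraint, equality holds for (1) and (3); the remaining constraints have slack.

(1) and (3)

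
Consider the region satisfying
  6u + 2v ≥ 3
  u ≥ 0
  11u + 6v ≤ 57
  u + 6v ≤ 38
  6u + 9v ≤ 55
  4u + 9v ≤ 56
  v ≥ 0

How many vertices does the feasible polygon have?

5

Of the 21 pairwise boundary intersections, those satisfying every inequality are:
  (0, 3/2)
  (1/2, 0)
  (0, 55/9)
  (61/21, 263/63)
  (57/11, 0)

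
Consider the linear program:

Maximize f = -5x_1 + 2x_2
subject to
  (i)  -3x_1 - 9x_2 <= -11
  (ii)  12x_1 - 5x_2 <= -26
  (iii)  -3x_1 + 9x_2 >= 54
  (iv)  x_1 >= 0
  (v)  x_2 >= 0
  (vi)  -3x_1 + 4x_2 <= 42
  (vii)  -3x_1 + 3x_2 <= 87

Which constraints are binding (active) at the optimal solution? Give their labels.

Corner points and f = -5x_1 + 2x_2:
  (12/31, 190/31) → f = 320/31
  (106/33, 142/11) → f = 322/33
  (0, 6) → f = 12
  (0, 21/2) → f = 21

The maximum is at (0, 21/2). Substituting into each constraint, equality holds for (iv) and (vi); the remaining constraints have slack.

(iv) and (vi)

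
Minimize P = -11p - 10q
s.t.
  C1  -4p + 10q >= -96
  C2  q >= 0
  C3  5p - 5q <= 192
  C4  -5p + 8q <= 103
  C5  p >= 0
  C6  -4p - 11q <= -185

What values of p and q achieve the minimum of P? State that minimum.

Corner points and P = -11p - 10q:
  (48, 48/5) → P = -624
  (1453/42, 89/21) → P = -5921/14
  (2051/15, 295/3) → P = -12437/5
  (347/87, 1337/87) → P = -5729/29

p = 2051/15, q = 295/3, minimum P = -12437/5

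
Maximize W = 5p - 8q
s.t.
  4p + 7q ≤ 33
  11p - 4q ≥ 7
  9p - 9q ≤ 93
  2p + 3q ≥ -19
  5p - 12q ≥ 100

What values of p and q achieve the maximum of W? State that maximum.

Corner points and W = 5p - 8q:
  (12/5, -119/15) → W = 1132/15
  (24/7, -145/21) → W = 1520/21
  (24/13, -295/39) → W = 2720/39

p = 12/5, q = -119/15, maximum W = 1132/15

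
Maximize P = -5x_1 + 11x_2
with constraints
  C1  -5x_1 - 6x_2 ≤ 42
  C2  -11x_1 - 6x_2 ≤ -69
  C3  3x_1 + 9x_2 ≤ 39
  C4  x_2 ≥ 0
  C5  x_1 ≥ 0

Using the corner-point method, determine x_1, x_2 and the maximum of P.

x_1 = 43/9, x_2 = 74/27, maximum P = 169/27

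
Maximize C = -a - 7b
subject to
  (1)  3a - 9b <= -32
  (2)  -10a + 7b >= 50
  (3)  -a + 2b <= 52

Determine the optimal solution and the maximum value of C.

a = -404/3, b = -124/3, maximum C = 424

The optimum lies where 3a - 9b = -32 and -a + 2b = 52.
Solving simultaneously gives a = -404/3, b = -124/3.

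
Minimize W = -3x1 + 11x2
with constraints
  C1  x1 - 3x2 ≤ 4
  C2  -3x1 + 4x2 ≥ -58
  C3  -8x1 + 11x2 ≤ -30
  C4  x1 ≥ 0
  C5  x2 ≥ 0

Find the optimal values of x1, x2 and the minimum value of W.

x1 = 4, x2 = 0, minimum W = -12

Vertices and W = -3x1 + 11x2:
  (158/5, 46/5) → W = 32/5
  (4, 0) → W = -12
  (518, 374) → W = 2560
  (15/4, 0) → W = -45/4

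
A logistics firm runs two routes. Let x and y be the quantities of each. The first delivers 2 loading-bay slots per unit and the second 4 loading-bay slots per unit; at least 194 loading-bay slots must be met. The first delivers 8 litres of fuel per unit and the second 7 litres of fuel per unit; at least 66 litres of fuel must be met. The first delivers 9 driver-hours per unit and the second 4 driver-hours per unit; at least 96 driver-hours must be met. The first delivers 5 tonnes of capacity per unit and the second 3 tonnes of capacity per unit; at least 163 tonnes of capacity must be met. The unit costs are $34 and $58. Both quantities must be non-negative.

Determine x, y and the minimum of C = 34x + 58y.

Vertices and C = 34x + 58y:
  (0, 163/3) → C = 9454/3
  (97, 0) → C = 3298
  (5, 46) → C = 2838
The feasible region is unbounded (it extends along (0, 1), (1, 0)), but C strictly increases along every unbounded feasible direction, so there is no improving ray and the minimum is attained at a vertex.

At the optimal vertex, 2x + 4y = 194 and 5x + 3y = 163.
Solving simultaneously gives x = 5, y = 46.

x = 5, y = 46, minimum C = 2838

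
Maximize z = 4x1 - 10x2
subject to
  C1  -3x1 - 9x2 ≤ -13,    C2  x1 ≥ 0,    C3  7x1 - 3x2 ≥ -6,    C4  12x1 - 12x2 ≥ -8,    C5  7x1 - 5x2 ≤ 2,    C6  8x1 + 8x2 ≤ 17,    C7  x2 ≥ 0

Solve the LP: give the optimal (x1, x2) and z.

x1 = 49/48, x2 = 53/48, maximum z = -167/24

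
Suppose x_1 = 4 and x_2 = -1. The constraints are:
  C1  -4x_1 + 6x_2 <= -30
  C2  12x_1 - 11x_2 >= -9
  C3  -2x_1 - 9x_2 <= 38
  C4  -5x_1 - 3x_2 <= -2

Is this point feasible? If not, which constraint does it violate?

not feasible — violates C1

Constraint C1: -4x_1 + 6x_2 = -22, which is not ≤ -30. All other constraints are satisfied.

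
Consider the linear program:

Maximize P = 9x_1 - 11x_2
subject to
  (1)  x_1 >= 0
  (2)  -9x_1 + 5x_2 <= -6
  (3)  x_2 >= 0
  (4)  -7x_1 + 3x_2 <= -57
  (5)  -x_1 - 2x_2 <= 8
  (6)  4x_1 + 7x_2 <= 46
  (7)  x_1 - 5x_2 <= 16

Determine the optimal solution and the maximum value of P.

x_1 = 23/2, x_2 = 0, maximum P = 207/2

Feasible corners and P = 9x_1 - 11x_2:
  (57/7, 0) → P = 513/7
  (23/2, 0) → P = 207/2
  (537/61, 94/61) → P = 3799/61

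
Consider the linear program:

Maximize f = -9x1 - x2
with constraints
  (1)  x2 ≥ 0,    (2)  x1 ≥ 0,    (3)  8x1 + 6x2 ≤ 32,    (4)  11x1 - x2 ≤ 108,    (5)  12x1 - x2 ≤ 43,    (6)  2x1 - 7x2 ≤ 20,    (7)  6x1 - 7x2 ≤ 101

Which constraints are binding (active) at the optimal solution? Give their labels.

(1) and (2)

Extreme points and f = -9x1 - x2:
  (0, 0) → f = 0
  (43/12, 0) → f = -129/4
  (0, 16/3) → f = -16/3
  (29/8, 1/2) → f = -265/8

The maximum is at (0, 0). Substituting into each constraint, equality holds for (1) and (2); the remaining constraints have slack.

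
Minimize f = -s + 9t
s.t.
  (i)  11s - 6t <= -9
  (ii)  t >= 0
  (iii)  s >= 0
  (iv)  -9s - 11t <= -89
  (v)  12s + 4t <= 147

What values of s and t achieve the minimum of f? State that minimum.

s = 87/35, t = 212/35, minimum f = 1821/35

At the optimal vertex, 11s - 6t = -9 and -9s - 11t = -89.
Solving simultaneously gives s = 87/35, t = 212/35.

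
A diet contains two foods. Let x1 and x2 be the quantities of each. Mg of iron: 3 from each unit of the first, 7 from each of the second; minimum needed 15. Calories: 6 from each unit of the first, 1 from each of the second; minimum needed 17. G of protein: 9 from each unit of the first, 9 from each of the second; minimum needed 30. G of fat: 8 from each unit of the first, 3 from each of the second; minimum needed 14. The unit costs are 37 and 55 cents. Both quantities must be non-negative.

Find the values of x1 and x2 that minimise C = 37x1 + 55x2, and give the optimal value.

x1 = 8/3, x2 = 1, minimum C = 461/3

Corner points and C = 37x1 + 55x2:
  (0, 17) → C = 935
  (5, 0) → C = 185
  (8/3, 1) → C = 461/3
The feasible region is unbounded (it extends along (0, 1), (1, 0)), but C strictly increases along every unbounded feasible direction, so there is no improving ray and the minimum is attained at a vertex.

The optimum lies where 3x1 + 7x2 = 15 and 6x1 + x2 = 17.
Solving simultaneously gives x1 = 8/3, x2 = 1.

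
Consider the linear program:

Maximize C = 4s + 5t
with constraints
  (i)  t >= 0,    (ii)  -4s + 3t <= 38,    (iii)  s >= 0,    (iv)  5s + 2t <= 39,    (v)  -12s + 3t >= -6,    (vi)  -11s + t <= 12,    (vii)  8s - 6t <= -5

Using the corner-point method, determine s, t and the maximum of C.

s = 41/23, t = 346/23, maximum C = 1894/23

Extreme points and C = 4s + 5t:
  (41/23, 346/23) → C = 1894/23
  (2/29, 370/29) → C = 1858/29
  (0, 12) → C = 60
  (0, 5/6) → C = 25/6
  (43/13, 146/13) → C = 902/13
  (17/16, 9/4) → C = 31/2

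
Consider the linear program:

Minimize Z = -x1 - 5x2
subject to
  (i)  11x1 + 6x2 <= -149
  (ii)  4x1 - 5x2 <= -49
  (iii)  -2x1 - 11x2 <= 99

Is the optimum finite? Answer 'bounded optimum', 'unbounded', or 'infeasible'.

From the feasible point (-1039/79, -57/79), moving in the direction (-6, 11) keeps every constraint satisfied while Z decreases without bound.

unbounded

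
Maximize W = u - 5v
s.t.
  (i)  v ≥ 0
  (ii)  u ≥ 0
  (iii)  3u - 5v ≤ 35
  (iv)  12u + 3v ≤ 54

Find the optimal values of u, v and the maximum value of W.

At the optimal vertex, v = 0 and 12u + 3v = 54.
Solving simultaneously gives u = 9/2, v = 0.

u = 9/2, v = 0, maximum W = 9/2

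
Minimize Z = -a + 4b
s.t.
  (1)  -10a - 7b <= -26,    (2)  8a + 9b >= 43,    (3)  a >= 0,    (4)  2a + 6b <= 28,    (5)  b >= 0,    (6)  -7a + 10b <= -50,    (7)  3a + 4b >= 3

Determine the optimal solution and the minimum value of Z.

a = 14, b = 0, minimum Z = -14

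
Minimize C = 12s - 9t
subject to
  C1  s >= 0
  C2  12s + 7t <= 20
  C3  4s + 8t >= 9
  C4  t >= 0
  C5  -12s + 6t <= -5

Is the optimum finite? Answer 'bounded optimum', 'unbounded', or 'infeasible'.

Extreme points and C = 12s - 9t:
  (97/68, 7/17) → C = 228/17
  (155/156, 15/13) → C = 20/13
  (47/60, 11/15) → C = 14/5
The feasible region has finitely many vertices and no improving ray; the minimum is 20/13 at (155/156, 15/13).

bounded optimum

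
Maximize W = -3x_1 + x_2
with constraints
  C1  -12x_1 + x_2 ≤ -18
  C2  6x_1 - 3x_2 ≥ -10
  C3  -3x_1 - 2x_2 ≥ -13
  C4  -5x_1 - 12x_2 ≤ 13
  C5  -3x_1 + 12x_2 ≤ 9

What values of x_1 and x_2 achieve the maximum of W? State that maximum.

x_1 = 75/47, x_2 = 54/47, maximum W = -171/47

Extreme points and W = -3x_1 + x_2:
  (203/149, -246/149) → W = -855/149
  (75/47, 54/47) → W = -171/47
  (7, -4) → W = -25
  (23/7, 11/7) → W = -58/7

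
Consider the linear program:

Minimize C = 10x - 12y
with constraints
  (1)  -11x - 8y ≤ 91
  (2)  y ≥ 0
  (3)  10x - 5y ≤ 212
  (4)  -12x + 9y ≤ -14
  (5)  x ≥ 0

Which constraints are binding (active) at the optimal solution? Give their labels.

Corner points and C = 10x - 12y:
  (106/5, 0) → C = 212
  (7/6, 0) → C = 35/3
  (919/15, 1202/15) → C = -5234/15

The minimum is at (919/15, 1202/15). Substituting into each constraint, equality holds for (3) and (4); the remaining constraints have slack.

(3) and (4)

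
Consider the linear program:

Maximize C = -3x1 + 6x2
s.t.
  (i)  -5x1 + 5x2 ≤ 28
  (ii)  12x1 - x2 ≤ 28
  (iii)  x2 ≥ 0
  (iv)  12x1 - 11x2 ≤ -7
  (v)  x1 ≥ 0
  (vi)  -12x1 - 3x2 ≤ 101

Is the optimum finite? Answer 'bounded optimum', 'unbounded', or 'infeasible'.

Vertices and C = -3x1 + 6x2:
  (168/55, 476/55) → C = 2352/55
  (0, 28/5) → C = 168/5
  (21/8, 7/2) → C = 105/8
  (0, 7/11) → C = 42/11
The feasible region has finitely many vertices and no improving ray; the maximum is 2352/55 at (168/55, 476/55).

bounded optimum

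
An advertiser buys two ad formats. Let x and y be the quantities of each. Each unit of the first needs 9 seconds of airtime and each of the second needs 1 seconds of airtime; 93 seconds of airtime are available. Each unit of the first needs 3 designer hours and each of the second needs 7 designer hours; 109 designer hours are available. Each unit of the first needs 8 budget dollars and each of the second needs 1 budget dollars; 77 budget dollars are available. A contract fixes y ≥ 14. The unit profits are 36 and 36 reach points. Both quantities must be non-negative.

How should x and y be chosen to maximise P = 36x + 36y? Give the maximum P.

x = 11/3, y = 14, maximum P = 636

Vertices and P = 36x + 36y:
  (0, 109/7) → P = 3924/7
  (0, 14) → P = 504
  (11/3, 14) → P = 636

At the optimal vertex, 3x + 7y = 109 and y = 14.
Solving simultaneously gives x = 11/3, y = 14.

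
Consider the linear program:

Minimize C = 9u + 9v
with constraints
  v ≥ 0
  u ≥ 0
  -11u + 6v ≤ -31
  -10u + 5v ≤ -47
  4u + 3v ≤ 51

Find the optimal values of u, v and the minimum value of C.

Extreme points and C = 9u + 9v:
  (47/10, 0) → C = 423/10
  (51/4, 0) → C = 459/4
  (198/25, 161/25) → C = 3231/25

At the optimal vertex, v = 0 and -10u + 5v = -47.
Solving simultaneously gives u = 47/10, v = 0.

u = 47/10, v = 0, minimum C = 423/10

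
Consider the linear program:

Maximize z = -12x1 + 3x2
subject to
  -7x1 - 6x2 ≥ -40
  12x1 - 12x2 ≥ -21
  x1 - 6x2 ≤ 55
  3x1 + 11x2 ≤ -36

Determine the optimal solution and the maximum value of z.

x1 = -131/10, x2 = -227/20, maximum z = 2463/20

Feasible corners and z = -12x1 + 3x2:
  (95/8, -115/16) → z = -2625/16
  (656/59, -372/59) → z = -8988/59
  (-131/10, -227/20) → z = 2463/20
  (-221/56, -123/56) → z = 2283/56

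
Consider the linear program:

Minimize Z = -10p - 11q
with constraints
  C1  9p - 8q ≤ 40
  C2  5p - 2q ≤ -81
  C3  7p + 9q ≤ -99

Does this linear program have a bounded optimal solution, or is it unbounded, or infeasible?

bounded optimum

Corner points and Z = -10p - 11q:
  (-364/11, -929/22) → Z = 17499/22
  (-927/59, 72/59) → Z = 8478/59
The feasible region has finitely many vertices and no improving ray; the minimum is 8478/59 at (-927/59, 72/59).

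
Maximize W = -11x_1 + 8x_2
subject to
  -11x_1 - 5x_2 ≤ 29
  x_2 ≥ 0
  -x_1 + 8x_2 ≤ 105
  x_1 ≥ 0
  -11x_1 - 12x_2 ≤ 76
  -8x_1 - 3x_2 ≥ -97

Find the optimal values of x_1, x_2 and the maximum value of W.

x_1 = 0, x_2 = 105/8, maximum W = 105

Extreme points and W = -11x_1 + 8x_2:
  (0, 0) → W = 0
  (97/8, 0) → W = -1067/8
  (0, 105/8) → W = 105
  (461/67, 937/67) → W = 2425/67

The binding constraints are -x_1 + 8x_2 = 105 and x_1 = 0.
Solving simultaneously gives x_1 = 0, x_2 = 105/8.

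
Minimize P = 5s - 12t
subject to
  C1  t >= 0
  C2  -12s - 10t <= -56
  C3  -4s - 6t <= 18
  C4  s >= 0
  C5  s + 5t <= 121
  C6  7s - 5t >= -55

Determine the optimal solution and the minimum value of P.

s = 33/4, t = 451/20, minimum P = -4587/20

Vertices and P = 5s - 12t:
  (14/3, 0) → P = 70/3
  (121, 0) → P = 605
  (0, 28/5) → P = -336/5
  (0, 11) → P = -132
  (33/4, 451/20) → P = -4587/20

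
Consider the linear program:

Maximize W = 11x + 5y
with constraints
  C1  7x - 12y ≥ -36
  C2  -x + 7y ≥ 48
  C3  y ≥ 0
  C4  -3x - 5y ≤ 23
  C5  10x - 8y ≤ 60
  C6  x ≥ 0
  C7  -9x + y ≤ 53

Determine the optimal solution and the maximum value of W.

x = 63/4, y = 195/16, maximum W = 3747/16

Extreme points and W = 11x + 5y:
  (324/37, 300/37) → W = 5064/37
  (63/4, 195/16) → W = 3747/16
  (402/31, 270/31) → W = 5772/31

The binding constraints are 7x - 12y = -36 and 10x - 8y = 60.
Solving simultaneously gives x = 63/4, y = 195/16.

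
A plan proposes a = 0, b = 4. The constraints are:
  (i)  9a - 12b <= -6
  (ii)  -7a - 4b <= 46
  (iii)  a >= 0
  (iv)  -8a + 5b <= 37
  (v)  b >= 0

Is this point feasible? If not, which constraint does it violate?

feasible

(i): -48 ≤ -6 ✓
(ii): -16 ≤ 46 ✓
(iii): 0 ≥ 0 ✓
(iv): 20 ≤ 37 ✓
(v): 4 ≥ 0 ✓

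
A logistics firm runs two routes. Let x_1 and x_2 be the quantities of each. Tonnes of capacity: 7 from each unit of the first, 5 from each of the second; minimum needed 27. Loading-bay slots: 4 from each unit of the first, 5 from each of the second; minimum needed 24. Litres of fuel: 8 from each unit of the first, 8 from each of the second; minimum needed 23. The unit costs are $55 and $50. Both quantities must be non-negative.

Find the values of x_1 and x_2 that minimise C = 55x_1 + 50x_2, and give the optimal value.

Feasible corners and C = 55x_1 + 50x_2:
  (0, 27/5) → C = 270
  (6, 0) → C = 330
  (1, 4) → C = 255
The feasible region is unbounded (it extends along (0, 1), (1, 0)), but C strictly increases along every unbounded feasible direction, so there is no improving ray and the minimum is attained at a vertex.

The binding constraints are 7x_1 + 5x_2 = 27 and 4x_1 + 5x_2 = 24.
Solving simultaneously gives x_1 = 1, x_2 = 4.

x_1 = 1, x_2 = 4, minimum C = 255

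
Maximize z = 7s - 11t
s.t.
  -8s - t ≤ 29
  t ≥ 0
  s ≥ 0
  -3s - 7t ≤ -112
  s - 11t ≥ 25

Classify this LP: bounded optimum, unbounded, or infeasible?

From the feasible point (112/3, 0), moving in the direction (11, 1) keeps every constraint satisfied while z increases without bound.

unbounded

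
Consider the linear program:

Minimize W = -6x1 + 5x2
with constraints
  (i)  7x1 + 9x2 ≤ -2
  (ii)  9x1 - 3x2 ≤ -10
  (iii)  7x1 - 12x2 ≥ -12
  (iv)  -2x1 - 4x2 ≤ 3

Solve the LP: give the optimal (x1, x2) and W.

x1 = -7/6, x2 = -1/6, minimum W = 37/6

Feasible corners and W = -6x1 + 5x2:
  (-28/29, 38/87) → W = 694/87
  (-7/6, -1/6) → W = 37/6
  (-21/13, 3/52) → W = 519/52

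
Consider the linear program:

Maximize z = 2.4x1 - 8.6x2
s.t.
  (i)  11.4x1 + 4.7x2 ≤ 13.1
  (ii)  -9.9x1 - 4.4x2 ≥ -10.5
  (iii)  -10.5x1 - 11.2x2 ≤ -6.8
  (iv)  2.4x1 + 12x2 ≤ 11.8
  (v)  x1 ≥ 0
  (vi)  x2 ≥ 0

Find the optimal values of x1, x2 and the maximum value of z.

Extreme points and z = 2.4x1 - 8.6x2:
  (926/1353, 1527/1804) → z = -10169/1804
  (35/33, 0) → z = 28/11
  (0, 17/28) → z = -731/140
  (68/105, 0) → z = 272/175
  (0, 59/60) → z = -2537/300

x1 = 35/33, x2 = 0, maximum z = 28/11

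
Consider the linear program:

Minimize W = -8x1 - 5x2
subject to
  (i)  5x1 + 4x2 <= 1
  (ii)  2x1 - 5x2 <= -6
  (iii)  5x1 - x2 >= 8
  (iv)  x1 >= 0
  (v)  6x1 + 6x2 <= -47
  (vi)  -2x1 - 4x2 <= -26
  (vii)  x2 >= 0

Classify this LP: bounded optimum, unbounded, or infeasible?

infeasible

The boundaries -2x1 - 4x2 = -26 and x2 = 0 meet at (13, 0), but that point violates 5x1 + 4x2 ≤ 1. Every candidate vertex is excluded by some other constraint, so the feasible region is empty.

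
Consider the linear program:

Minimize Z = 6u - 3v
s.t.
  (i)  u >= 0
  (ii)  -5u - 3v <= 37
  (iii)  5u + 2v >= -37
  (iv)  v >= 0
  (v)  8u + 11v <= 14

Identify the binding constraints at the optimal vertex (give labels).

Vertices and Z = 6u - 3v:
  (0, 0) → Z = 0
  (0, 14/11) → Z = -42/11
  (7/4, 0) → Z = 21/2

The minimum is at (0, 14/11). Substituting into each constraint, equality holds for (i) and (v); the remaining constraints have slack.

(i) and (v)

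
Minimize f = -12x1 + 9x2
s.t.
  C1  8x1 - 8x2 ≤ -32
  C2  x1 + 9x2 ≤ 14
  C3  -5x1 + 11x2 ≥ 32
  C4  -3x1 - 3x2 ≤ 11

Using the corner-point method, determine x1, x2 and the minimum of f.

Feasible corners and f = -12x1 + 9x2:
  (-67/28, 51/28) → f = 1263/28
  (-47/8, 53/24) → f = 723/8
  (-217/48, 41/48) → f = 991/16

x1 = -67/28, x2 = 51/28, minimum f = 1263/28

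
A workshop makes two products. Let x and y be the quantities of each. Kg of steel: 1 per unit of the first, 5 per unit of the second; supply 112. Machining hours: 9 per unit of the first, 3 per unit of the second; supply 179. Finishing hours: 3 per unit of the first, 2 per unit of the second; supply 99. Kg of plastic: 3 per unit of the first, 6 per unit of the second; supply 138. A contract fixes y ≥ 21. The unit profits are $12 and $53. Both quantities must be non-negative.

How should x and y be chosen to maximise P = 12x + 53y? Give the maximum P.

x = 2, y = 22, maximum P = 1190

Extreme points and P = 12x + 53y:
  (0, 112/5) → P = 5936/5
  (0, 21) → P = 1113
  (2, 22) → P = 1190
  (4, 21) → P = 1161

The optimum lies where x + 5y = 112 and 3x + 6y = 138.
Solving simultaneously gives x = 2, y = 22.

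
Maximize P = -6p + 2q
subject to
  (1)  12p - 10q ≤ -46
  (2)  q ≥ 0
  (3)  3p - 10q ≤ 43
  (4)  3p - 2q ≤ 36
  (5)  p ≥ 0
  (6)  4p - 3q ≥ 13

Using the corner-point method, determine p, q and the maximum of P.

Corner points and P = -6p + 2q:
  (226/3, 95) → P = -262
  (67, 85) → P = -232
  (82, 105) → P = -282

The binding constraints are 12p - 10q = -46 and 4p - 3q = 13.
Solving simultaneously gives p = 67, q = 85.

p = 67, q = 85, maximum P = -232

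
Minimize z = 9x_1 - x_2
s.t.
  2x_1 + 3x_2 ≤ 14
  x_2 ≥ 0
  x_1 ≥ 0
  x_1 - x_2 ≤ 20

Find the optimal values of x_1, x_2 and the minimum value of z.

x_1 = 0, x_2 = 14/3, minimum z = -14/3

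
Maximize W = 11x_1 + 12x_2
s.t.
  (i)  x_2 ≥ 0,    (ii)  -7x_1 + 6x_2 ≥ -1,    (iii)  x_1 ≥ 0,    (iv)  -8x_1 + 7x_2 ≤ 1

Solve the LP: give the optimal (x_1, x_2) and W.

Extreme points and W = 11x_1 + 12x_2:
  (1/7, 0) → W = 11/7
  (0, 0) → W = 0
  (13, 15) → W = 323
  (0, 1/7) → W = 12/7

At the optimal vertex, -7x_1 + 6x_2 = -1 and -8x_1 + 7x_2 = 1.
Solving simultaneously gives x_1 = 13, x_2 = 15.

x_1 = 13, x_2 = 15, maximum W = 323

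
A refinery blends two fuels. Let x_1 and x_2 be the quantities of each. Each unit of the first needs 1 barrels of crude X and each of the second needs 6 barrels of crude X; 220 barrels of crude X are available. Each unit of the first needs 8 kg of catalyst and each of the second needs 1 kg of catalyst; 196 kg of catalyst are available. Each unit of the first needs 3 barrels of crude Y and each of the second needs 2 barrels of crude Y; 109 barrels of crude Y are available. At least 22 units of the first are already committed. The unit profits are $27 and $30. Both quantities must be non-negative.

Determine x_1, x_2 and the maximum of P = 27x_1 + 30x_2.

The binding constraints are 8x_1 + x_2 = 196 and x_1 = 22.
Solving simultaneously gives x_1 = 22, x_2 = 20.

x_1 = 22, x_2 = 20, maximum P = 1194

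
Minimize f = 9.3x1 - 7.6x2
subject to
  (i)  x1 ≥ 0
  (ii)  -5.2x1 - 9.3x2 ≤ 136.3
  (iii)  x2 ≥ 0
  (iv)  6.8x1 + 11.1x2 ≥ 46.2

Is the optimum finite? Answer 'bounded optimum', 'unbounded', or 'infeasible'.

From the feasible point (0, 154/37), moving in the direction (0, 1) keeps every constraint satisfied while f decreases without bound.

unbounded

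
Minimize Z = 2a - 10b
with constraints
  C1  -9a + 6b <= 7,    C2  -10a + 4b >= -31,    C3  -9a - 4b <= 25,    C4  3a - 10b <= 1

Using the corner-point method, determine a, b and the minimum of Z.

a = 107/12, b = 349/24, minimum Z = -1531/12

Feasible corners and Z = 2a - 10b:
  (107/12, 349/24) → Z = -1531/12
  (-19/18, -5/12) → Z = 37/18
  (153/44, 83/88) → Z = -109/44

At the optimal vertex, -9a + 6b = 7 and -10a + 4b = -31.
Solving simultaneously gives a = 107/12, b = 349/24.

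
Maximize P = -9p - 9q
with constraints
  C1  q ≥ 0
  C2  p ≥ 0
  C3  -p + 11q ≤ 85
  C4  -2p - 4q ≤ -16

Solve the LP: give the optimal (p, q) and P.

p = 0, q = 4, maximum P = -36

Feasible corners and P = -9p - 9q:
  (8, 0) → P = -72
  (0, 85/11) → P = -765/11
  (0, 4) → P = -36
The feasible region is unbounded (it extends along (11, 1), (1, 0)), but P strictly decreases along every unbounded feasible direction, so there is no improving ray and the maximum is attained at a vertex.

The optimum lies where p = 0 and -2p - 4q = -16.
Solving simultaneously gives p = 0, q = 4.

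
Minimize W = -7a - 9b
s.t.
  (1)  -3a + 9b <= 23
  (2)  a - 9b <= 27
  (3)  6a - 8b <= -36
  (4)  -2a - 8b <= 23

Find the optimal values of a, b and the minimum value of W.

Extreme points and W = -7a - 9b:
  (-14/3, 1) → W = 71/3
  (-391/42, -23/42) → W = 1472/21
  (-59/8, -33/32) → W = 1949/32

The optimum lies where -3a + 9b = 23 and 6a - 8b = -36.
Solving simultaneously gives a = -14/3, b = 1.

a = -14/3, b = 1, minimum W = 71/3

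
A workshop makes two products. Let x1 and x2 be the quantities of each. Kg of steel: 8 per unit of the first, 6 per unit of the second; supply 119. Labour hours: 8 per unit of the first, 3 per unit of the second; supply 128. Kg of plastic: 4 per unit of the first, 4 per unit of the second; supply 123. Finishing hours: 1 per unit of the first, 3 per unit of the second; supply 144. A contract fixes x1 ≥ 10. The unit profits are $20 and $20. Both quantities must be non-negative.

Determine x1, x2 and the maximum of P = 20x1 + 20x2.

x1 = 10, x2 = 13/2, maximum P = 330

Corner points and P = 20x1 + 20x2:
  (119/8, 0) → P = 595/2
  (10, 0) → P = 200
  (10, 13/2) → P = 330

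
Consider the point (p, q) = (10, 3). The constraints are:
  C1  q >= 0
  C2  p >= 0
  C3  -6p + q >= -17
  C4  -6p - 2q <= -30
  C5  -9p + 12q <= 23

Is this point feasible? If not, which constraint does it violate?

Constraint C3: -6p + q = -57, which is not ≥ -17. All other constraints are satisfied.

not feasible — violates C3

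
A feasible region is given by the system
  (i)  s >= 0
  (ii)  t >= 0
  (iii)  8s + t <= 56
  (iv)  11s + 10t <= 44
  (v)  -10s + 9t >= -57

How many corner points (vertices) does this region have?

3

Intersecting each pair of boundary lines and keeping only the points that satisfy every inequality leaves:
  (0, 0)
  (0, 22/5)
  (4, 0)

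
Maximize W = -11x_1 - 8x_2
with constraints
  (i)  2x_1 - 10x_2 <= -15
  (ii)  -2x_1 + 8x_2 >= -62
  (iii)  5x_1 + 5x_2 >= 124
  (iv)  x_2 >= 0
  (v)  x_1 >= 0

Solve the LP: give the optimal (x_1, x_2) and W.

x_1 = 0, x_2 = 124/5, maximum W = -992/5

Extreme points and W = -11x_1 - 8x_2:
  (185, 77/2) → W = -2343
  (233/12, 323/60) → W = -5133/20
  (0, 124/5) → W = -992/5
The feasible region is unbounded (it extends along (0, 1), (4, 1)), but W strictly decreases along every unbounded feasible direction, so there is no improving ray and the maximum is attained at a vertex.

At the optimal vertex, 5x_1 + 5x_2 = 124 and x_1 = 0.
Solving simultaneously gives x_1 = 0, x_2 = 124/5.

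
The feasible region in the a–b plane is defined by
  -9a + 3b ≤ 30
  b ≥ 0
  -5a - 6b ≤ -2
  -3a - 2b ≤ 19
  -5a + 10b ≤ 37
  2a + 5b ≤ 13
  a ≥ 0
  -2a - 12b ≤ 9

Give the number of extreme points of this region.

4

Intersecting each pair of boundary lines and keeping only the points that satisfy every inequality leaves:
  (2/5, 0)
  (13/2, 0)
  (0, 1/3)
  (0, 13/5)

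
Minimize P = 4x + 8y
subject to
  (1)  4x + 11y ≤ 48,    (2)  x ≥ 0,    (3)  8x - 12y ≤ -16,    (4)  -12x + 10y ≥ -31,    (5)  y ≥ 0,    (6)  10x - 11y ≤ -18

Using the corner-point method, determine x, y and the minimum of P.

x = 0, y = 18/11, minimum P = 144/11

Corner points and P = 4x + 8y:
  (0, 48/11) → P = 384/11
  (15/7, 276/77) → P = 2868/77
  (0, 18/11) → P = 144/11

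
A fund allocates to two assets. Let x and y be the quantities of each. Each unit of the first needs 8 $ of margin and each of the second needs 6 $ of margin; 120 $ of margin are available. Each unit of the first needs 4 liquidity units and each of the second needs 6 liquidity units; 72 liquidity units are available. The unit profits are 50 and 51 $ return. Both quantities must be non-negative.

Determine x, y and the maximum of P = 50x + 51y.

x = 12, y = 4, maximum P = 804

Corner points and P = 50x + 51y:
  (0, 0) → P = 0
  (0, 12) → P = 612
  (15, 0) → P = 750
  (12, 4) → P = 804

At the optimal vertex, 8x + 6y = 120 and 4x + 6y = 72.
Solving simultaneously gives x = 12, y = 4.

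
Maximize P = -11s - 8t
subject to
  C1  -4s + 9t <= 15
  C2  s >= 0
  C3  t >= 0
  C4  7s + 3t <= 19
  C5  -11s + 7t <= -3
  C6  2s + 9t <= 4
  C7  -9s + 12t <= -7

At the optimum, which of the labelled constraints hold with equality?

Extreme points and P = -11s - 8t:
  (2, 0) → P = -22
  (7/9, 0) → P = -77/9
  (37/35, 22/105) → P = -1397/105

The maximum is at (7/9, 0). Substituting into each constraint, equality holds for C3 and C7; the remaining constraints have slack.

C3 and C7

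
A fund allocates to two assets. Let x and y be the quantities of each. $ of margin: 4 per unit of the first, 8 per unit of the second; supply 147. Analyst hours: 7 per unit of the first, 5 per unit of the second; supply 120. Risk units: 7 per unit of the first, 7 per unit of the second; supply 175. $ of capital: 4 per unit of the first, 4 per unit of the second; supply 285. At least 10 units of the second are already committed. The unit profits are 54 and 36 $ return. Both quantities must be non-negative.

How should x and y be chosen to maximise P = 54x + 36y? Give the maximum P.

x = 10, y = 10, maximum P = 900

At the optimal vertex, 7x + 5y = 120 and y = 10.
Solving simultaneously gives x = 10, y = 10.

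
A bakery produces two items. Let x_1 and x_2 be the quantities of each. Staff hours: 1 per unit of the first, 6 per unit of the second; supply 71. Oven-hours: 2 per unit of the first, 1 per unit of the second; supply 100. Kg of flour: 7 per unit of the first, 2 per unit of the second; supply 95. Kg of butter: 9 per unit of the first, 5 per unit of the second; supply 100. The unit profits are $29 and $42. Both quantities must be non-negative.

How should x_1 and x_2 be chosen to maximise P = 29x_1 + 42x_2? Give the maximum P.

x_1 = 5, x_2 = 11, maximum P = 607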